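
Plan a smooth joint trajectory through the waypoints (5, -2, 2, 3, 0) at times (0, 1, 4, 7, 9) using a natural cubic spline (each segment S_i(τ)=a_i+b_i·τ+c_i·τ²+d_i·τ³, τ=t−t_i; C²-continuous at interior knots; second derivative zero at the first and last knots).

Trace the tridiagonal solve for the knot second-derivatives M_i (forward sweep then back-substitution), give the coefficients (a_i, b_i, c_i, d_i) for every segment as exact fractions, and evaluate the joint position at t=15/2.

Δ: Δ0=-7, Δ1=4/3, Δ2=1/3, Δ3=-3/2
row 1: diag=8, rhs=50; c'=3/8, d'=25/4
row 2: denom=12−3·3/8=87/8; d'=(-6−3·25/4)/(87/8)=-66/29
row 3: denom=10−3·8/29=266/29; d'=(-11−3·-66/29)/(266/29)=-121/266
back: M3=-121/266
back: M2=-66/29−8/29·-121/266=-286/133
back: M1=25/4−3/8·-286/133=1877/266
M: M0=0, M1=1877/266, M2=-286/133, M3=-121/266, M4=0
seg 0: a=5, c=M0/2=0, d=(M1−M0)/(6·1)=1877/1596, b=Δ0−h0·(2M0+M1)/6=-13049/1596
seg 1: a=-2, c=M1/2=1877/532, d=(M2−M1)/(6·3)=-2449/4788, b=Δ1−h1·(2M1+M2)/6=-3709/798
seg 2: a=2, c=M2/2=-143/133, d=(M3−M2)/(6·3)=451/4788, b=Δ2−h2·(2M2+M3)/6=4327/1596
seg 3: a=3, c=M3/2=-121/532, d=(M4−M3)/(6·2)=121/3192, b=Δ3−h3·(2M3+M4)/6=-955/798
t_q=15/2 → seg 3, τ=1/2; S=3+-955/798·τ+-121/532·τ²+121/3192·τ³=2857/1216

  seg 0: a=5 b=-13049/1596 c=0 d=1877/1596
  seg 1: a=-2 b=-3709/798 c=1877/532 d=-2449/4788
  seg 2: a=2 b=4327/1596 c=-143/133 d=451/4788
  seg 3: a=3 b=-955/798 c=-121/532 d=121/3192
S(15/2) = 2857/1216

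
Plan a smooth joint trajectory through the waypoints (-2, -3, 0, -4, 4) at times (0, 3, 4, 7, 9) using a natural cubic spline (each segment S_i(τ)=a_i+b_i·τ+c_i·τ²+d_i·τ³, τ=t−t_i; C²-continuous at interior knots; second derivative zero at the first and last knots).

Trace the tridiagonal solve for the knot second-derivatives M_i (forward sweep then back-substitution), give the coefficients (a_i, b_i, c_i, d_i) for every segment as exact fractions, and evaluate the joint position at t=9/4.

  seg 0: a=-2 b=-179/93 c=0 d=148/837
  seg 1: a=-3 b=265/93 c=148/93 d=-134/93
  seg 2: a=0 b=53/31 c=-254/93 d=479/837
  seg 3: a=-4 b=24/31 c=75/31 d=-25/62
S(9/4) = -2141/496

Δ: Δ0=-1/3, Δ1=3, Δ2=-4/3, Δ3=4
row 1: diag=8, rhs=20; c'=1/8, d'=5/2
row 2: denom=8−1·1/8=63/8; d'=(-26−1·5/2)/(63/8)=-76/21
row 3: denom=10−3·8/21=62/7; d'=(32−3·-76/21)/(62/7)=150/31
back: M3=150/31
back: M2=-76/21−8/21·150/31=-508/93
back: M1=5/2−1/8·-508/93=296/93
M: M0=0, M1=296/93, M2=-508/93, M3=150/31, M4=0
seg 0: a=-2, c=M0/2=0, d=(M1−M0)/(6·3)=148/837, b=Δ0−h0·(2M0+M1)/6=-179/93
seg 1: a=-3, c=M1/2=148/93, d=(M2−M1)/(6·1)=-134/93, b=Δ1−h1·(2M1+M2)/6=265/93
seg 2: a=0, c=M2/2=-254/93, d=(M3−M2)/(6·3)=479/837, b=Δ2−h2·(2M2+M3)/6=53/31
seg 3: a=-4, c=M3/2=75/31, d=(M4−M3)/(6·2)=-25/62, b=Δ3−h3·(2M3+M4)/6=24/31
t_q=9/4 → seg 0, τ=9/4; S=-2+-179/93·τ+0·τ²+148/837·τ³=-2141/496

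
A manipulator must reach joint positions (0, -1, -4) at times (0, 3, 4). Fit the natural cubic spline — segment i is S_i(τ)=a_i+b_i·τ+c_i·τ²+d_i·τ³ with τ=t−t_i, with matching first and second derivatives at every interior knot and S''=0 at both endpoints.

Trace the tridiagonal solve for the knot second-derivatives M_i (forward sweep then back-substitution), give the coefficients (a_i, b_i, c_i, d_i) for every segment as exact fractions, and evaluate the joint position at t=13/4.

  seg 0: a=0 b=2/3 c=0 d=-1/9
  seg 1: a=-1 b=-7/3 c=-1 d=1/3
S(13/4) = -105/64

Δ: Δ0=-1/3, Δ1=-3
row 1: diag=8, rhs=-16; c'=1/8, d'=-2
back: M1=-2
M: M0=0, M1=-2, M2=0
seg 0: a=0, c=M0/2=0, d=(M1−M0)/(6·3)=-1/9, b=Δ0−h0·(2M0+M1)/6=2/3
seg 1: a=-1, c=M1/2=-1, d=(M2−M1)/(6·1)=1/3, b=Δ1−h1·(2M1+M2)/6=-7/3
t_q=13/4 → seg 1, τ=1/4; S=-1+-7/3·τ+-1·τ²+1/3·τ³=-105/64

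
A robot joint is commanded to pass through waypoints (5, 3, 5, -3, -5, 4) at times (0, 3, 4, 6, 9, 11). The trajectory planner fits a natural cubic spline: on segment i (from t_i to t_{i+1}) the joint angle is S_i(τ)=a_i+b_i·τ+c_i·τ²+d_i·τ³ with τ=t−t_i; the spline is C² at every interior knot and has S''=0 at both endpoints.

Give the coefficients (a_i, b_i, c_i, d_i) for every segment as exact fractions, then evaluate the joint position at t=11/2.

  seg 0: a=5 b=-8431/3957 c=0 d=1931/11871
  seg 1: a=3 b=8948/3957 c=1931/1319 d=-6827/3957
  seg 2: a=5 b=53/3957 c=-4896/1319 d=13495/15828
  seg 3: a=-3 b=-18214/3957 c=3703/2638 d=-725/23742
  seg 4: a=-5 b=23701/7914 c=1489/1319 d=-1489/7914
S(11/2) = -19169/42208

Δ: Δ0=-2/3, Δ1=2, Δ2=-4, Δ3=-2/3, Δ4=9/2
row 1: diag=8, rhs=16; c'=1/8, d'=2
row 2: denom=6−1·1/8=47/8; d'=(-36−1·2)/(47/8)=-304/47
row 3: denom=10−2·16/47=438/47; d'=(20−2·-304/47)/(438/47)=258/73
row 4: denom=10−3·47/146=1319/146; d'=(31−3·258/73)/(1319/146)=2978/1319
back: M4=2978/1319
back: M3=258/73−47/146·2978/1319=3703/1319
back: M2=-304/47−16/47·3703/1319=-9792/1319
back: M1=2−1/8·-9792/1319=3862/1319
M: M0=0, M1=3862/1319, M2=-9792/1319, M3=3703/1319, M4=2978/1319, M5=0
seg 0: a=5, c=M0/2=0, d=(M1−M0)/(6·3)=1931/11871, b=Δ0−h0·(2M0+M1)/6=-8431/3957
seg 1: a=3, c=M1/2=1931/1319, d=(M2−M1)/(6·1)=-6827/3957, b=Δ1−h1·(2M1+M2)/6=8948/3957
seg 2: a=5, c=M2/2=-4896/1319, d=(M3−M2)/(6·2)=13495/15828, b=Δ2−h2·(2M2+M3)/6=53/3957
seg 3: a=-3, c=M3/2=3703/2638, d=(M4−M3)/(6·3)=-725/23742, b=Δ3−h3·(2M3+M4)/6=-18214/3957
seg 4: a=-5, c=M4/2=1489/1319, d=(M5−M4)/(6·2)=-1489/7914, b=Δ4−h4·(2M4+M5)/6=23701/7914
t_q=11/2 → seg 2, τ=3/2; S=5+53/3957·τ+-4896/1319·τ²+13495/15828·τ³=-19169/42208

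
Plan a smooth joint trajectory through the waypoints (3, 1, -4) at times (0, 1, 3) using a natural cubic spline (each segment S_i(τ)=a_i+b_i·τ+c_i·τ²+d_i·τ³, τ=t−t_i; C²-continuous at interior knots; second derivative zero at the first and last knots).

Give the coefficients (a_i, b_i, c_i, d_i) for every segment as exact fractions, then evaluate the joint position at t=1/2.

  seg 0: a=3 b=-23/12 c=0 d=-1/12
  seg 1: a=1 b=-13/6 c=-1/4 d=1/24
S(1/2) = 65/32

Δ: Δ0=-2, Δ1=-5/2
row 1: diag=6, rhs=-3; c'=1/3, d'=-1/2
back: M1=-1/2
M: M0=0, M1=-1/2, M2=0
seg 0: a=3, c=M0/2=0, d=(M1−M0)/(6·1)=-1/12, b=Δ0−h0·(2M0+M1)/6=-23/12
seg 1: a=1, c=M1/2=-1/4, d=(M2−M1)/(6·2)=1/24, b=Δ1−h1·(2M1+M2)/6=-13/6
t_q=1/2 → seg 0, τ=1/2; S=3+-23/12·τ+0·τ²+-1/12·τ³=65/32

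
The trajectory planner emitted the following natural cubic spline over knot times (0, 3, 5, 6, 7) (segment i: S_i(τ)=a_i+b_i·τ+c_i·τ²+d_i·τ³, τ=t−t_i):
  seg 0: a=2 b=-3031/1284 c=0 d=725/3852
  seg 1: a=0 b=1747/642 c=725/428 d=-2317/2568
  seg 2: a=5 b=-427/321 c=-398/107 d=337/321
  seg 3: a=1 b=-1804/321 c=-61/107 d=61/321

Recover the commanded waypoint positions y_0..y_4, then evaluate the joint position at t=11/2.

y_0 = S_0(0) = a_0 = 2
y_1 = S_1(0) = a_1 = 0
y_2 = S_2(0) = a_2 = 5
y_3 = S_3(0) = a_3 = 1
y_4 = S_3(1) = -5
t_q=11/2 is in segment 2 (τ=1/2); S_2(τ)=3027/856

y_0=2 y_1=0 y_2=5 y_3=1 y_4=-5
S(11/2) = 3027/856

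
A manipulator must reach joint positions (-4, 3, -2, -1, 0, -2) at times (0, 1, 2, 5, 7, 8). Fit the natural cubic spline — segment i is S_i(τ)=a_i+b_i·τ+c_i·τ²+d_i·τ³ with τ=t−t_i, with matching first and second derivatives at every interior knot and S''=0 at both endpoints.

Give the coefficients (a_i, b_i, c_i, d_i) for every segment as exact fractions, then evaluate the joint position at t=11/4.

Δ: Δ0=7, Δ1=-5, Δ2=1/3, Δ3=1/2, Δ4=-2
row 1: diag=4, rhs=-72; c'=1/4, d'=-18
row 2: denom=8−1·1/4=31/4; d'=(32−1·-18)/(31/4)=200/31
row 3: denom=10−3·12/31=274/31; d'=(1−3·200/31)/(274/31)=-569/274
row 4: denom=6−2·31/137=760/137; d'=(-15−2·-569/274)/(760/137)=-743/380
back: M4=-743/380
back: M3=-569/274−31/137·-743/380=-621/380
back: M2=200/31−12/31·-621/380=673/95
back: M1=-18−1/4·673/95=-7513/380
M: M0=0, M1=-7513/380, M2=673/95, M3=-621/380, M4=-743/380, M5=0
seg 0: a=-4, c=M0/2=0, d=(M1−M0)/(6·1)=-7513/2280, b=Δ0−h0·(2M0+M1)/6=23473/2280
seg 1: a=3, c=M1/2=-7513/760, d=(M2−M1)/(6·1)=2041/456, b=Δ1−h1·(2M1+M2)/6=467/1140
seg 2: a=-2, c=M2/2=673/190, d=(M3−M2)/(6·3)=-3313/6840, b=Δ2−h2·(2M2+M3)/6=-13529/2280
seg 3: a=-1, c=M3/2=-621/760, d=(M4−M3)/(6·2)=-61/2280, b=Δ3−h3·(2M3+M4)/6=511/228
seg 4: a=0, c=M4/2=-743/760, d=(M5−M4)/(6·1)=743/2280, b=Δ4−h4·(2M4+M5)/6=-1537/1140
t_q=11/4 → seg 2, τ=3/4; S=-2+-13529/2280·τ+673/190·τ²+-3313/6840·τ³=-226771/48640

  seg 0: a=-4 b=23473/2280 c=0 d=-7513/2280
  seg 1: a=3 b=467/1140 c=-7513/760 d=2041/456
  seg 2: a=-2 b=-13529/2280 c=673/190 d=-3313/6840
  seg 3: a=-1 b=511/228 c=-621/760 d=-61/2280
  seg 4: a=0 b=-1537/1140 c=-743/760 d=743/2280
S(11/4) = -226771/48640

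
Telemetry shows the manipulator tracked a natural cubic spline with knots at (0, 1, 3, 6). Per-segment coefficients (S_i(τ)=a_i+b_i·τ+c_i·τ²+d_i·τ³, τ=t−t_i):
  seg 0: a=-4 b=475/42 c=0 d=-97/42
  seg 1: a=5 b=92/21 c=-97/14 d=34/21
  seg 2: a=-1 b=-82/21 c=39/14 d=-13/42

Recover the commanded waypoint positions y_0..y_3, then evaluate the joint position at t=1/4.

y_0 = S_0(0) = a_0 = -4
y_1 = S_1(0) = a_1 = 5
y_2 = S_2(0) = a_2 = -1
y_3 = S_2(3) = 4
t_q=1/4 is in segment 0 (τ=1/4); S_0(τ)=-1083/896

y_0=-4 y_1=5 y_2=-1 y_3=4
S(1/4) = -1083/896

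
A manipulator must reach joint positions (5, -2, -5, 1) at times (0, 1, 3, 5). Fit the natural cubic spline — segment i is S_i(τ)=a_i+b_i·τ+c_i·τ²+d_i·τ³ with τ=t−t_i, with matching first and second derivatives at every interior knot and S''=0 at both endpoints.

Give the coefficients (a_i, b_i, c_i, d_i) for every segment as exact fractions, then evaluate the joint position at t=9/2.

  seg 0: a=5 b=-343/44 c=0 d=35/44
  seg 1: a=-2 b=-119/22 c=105/44 d=-19/88
  seg 2: a=-5 b=17/11 c=12/11 d=-2/11
S(9/2) = -37/44

Δ: Δ0=-7, Δ1=-3/2, Δ2=3
row 1: diag=6, rhs=33; c'=1/3, d'=11/2
row 2: denom=8−2·1/3=22/3; d'=(27−2·11/2)/(22/3)=24/11
back: M2=24/11
back: M1=11/2−1/3·24/11=105/22
M: M0=0, M1=105/22, M2=24/11, M3=0
seg 0: a=5, c=M0/2=0, d=(M1−M0)/(6·1)=35/44, b=Δ0−h0·(2M0+M1)/6=-343/44
seg 1: a=-2, c=M1/2=105/44, d=(M2−M1)/(6·2)=-19/88, b=Δ1−h1·(2M1+M2)/6=-119/22
seg 2: a=-5, c=M2/2=12/11, d=(M3−M2)/(6·2)=-2/11, b=Δ2−h2·(2M2+M3)/6=17/11
t_q=9/2 → seg 2, τ=3/2; S=-5+17/11·τ+12/11·τ²+-2/11·τ³=-37/44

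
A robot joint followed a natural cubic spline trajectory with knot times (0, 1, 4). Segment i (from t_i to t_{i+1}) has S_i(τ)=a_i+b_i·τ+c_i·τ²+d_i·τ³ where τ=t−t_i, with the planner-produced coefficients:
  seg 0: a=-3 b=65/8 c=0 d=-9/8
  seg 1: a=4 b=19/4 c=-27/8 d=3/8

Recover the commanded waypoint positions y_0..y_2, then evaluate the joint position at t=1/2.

y_0=-3 y_1=4 y_2=-2
S(1/2) = 59/64

y_0 = S_0(0) = a_0 = -3
y_1 = S_1(0) = a_1 = 4
y_2 = S_1(3) = -2
t_q=1/2 is in segment 0 (τ=1/2); S_0(τ)=59/64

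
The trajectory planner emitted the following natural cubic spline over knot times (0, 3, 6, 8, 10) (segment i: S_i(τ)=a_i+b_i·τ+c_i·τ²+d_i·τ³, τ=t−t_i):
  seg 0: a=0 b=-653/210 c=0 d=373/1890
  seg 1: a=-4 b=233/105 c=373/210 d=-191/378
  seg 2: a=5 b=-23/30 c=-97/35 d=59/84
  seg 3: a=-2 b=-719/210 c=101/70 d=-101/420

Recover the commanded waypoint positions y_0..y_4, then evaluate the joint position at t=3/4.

y_0=0 y_1=-4 y_2=5 y_3=-2 y_4=-5
S(3/4) = -2015/896

y_0 = S_0(0) = a_0 = 0
y_1 = S_1(0) = a_1 = -4
y_2 = S_2(0) = a_2 = 5
y_3 = S_3(0) = a_3 = -2
y_4 = S_3(2) = -5
t_q=3/4 is in segment 0 (τ=3/4); S_0(τ)=-2015/896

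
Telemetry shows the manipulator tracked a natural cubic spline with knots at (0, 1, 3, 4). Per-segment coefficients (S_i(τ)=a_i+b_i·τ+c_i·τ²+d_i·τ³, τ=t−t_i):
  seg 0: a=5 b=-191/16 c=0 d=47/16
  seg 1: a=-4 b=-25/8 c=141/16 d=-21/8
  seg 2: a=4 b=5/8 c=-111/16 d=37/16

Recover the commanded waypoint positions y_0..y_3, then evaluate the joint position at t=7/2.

y_0 = S_0(0) = a_0 = 5
y_1 = S_1(0) = a_1 = -4
y_2 = S_2(0) = a_2 = 4
y_3 = S_2(1) = 0
t_q=7/2 is in segment 2 (τ=1/2); S_2(τ)=367/128

y_0=5 y_1=-4 y_2=4 y_3=0
S(7/2) = 367/128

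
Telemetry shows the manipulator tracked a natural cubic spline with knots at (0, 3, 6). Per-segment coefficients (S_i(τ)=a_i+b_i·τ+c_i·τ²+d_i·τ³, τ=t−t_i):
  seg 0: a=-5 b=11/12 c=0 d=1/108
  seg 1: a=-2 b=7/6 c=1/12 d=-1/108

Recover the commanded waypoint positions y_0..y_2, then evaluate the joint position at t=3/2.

y_0 = S_0(0) = a_0 = -5
y_1 = S_1(0) = a_1 = -2
y_2 = S_1(3) = 2
t_q=3/2 is in segment 0 (τ=3/2); S_0(τ)=-115/32

y_0=-5 y_1=-2 y_2=2
S(3/2) = -115/32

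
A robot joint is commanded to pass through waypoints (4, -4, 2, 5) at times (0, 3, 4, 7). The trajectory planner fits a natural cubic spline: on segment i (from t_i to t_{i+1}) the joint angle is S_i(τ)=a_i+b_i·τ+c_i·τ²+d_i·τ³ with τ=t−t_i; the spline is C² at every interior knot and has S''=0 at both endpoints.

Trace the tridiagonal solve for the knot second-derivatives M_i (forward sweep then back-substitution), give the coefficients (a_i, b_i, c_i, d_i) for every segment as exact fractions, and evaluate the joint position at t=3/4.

  seg 0: a=4 b=-391/63 c=0 d=223/567
  seg 1: a=-4 b=278/63 c=223/63 d=-41/21
  seg 2: a=2 b=355/63 c=-146/63 d=146/567
S(3/4) = -219/448

Δ: Δ0=-8/3, Δ1=6, Δ2=1
row 1: diag=8, rhs=52; c'=1/8, d'=13/2
row 2: denom=8−1·1/8=63/8; d'=(-30−1·13/2)/(63/8)=-292/63
back: M2=-292/63
back: M1=13/2−1/8·-292/63=446/63
M: M0=0, M1=446/63, M2=-292/63, M3=0
seg 0: a=4, c=M0/2=0, d=(M1−M0)/(6·3)=223/567, b=Δ0−h0·(2M0+M1)/6=-391/63
seg 1: a=-4, c=M1/2=223/63, d=(M2−M1)/(6·1)=-41/21, b=Δ1−h1·(2M1+M2)/6=278/63
seg 2: a=2, c=M2/2=-146/63, d=(M3−M2)/(6·3)=146/567, b=Δ2−h2·(2M2+M3)/6=355/63
t_q=3/4 → seg 0, τ=3/4; S=4+-391/63·τ+0·τ²+223/567·τ³=-219/448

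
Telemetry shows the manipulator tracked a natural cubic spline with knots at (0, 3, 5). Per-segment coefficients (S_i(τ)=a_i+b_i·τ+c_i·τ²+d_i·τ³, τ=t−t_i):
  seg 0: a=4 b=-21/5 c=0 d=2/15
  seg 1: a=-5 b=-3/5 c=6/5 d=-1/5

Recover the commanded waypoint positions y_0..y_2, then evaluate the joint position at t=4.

y_0 = S_0(0) = a_0 = 4
y_1 = S_1(0) = a_1 = -5
y_2 = S_1(2) = -3
t_q=4 is in segment 1 (τ=1); S_1(τ)=-23/5

y_0=4 y_1=-5 y_2=-3
S(4) = -23/5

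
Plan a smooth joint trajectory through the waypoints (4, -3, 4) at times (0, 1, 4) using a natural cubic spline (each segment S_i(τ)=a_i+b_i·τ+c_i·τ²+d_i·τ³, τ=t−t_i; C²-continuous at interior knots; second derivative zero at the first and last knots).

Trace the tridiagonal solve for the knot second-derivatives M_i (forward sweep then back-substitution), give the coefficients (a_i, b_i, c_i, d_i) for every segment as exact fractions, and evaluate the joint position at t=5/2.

  seg 0: a=4 b=-49/6 c=0 d=7/6
  seg 1: a=-3 b=-14/3 c=7/2 d=-7/18
S(5/2) = -55/16

Δ: Δ0=-7, Δ1=7/3
row 1: diag=8, rhs=56; c'=3/8, d'=7
back: M1=7
M: M0=0, M1=7, M2=0
seg 0: a=4, c=M0/2=0, d=(M1−M0)/(6·1)=7/6, b=Δ0−h0·(2M0+M1)/6=-49/6
seg 1: a=-3, c=M1/2=7/2, d=(M2−M1)/(6·3)=-7/18, b=Δ1−h1·(2M1+M2)/6=-14/3
t_q=5/2 → seg 1, τ=3/2; S=-3+-14/3·τ+7/2·τ²+-7/18·τ³=-55/16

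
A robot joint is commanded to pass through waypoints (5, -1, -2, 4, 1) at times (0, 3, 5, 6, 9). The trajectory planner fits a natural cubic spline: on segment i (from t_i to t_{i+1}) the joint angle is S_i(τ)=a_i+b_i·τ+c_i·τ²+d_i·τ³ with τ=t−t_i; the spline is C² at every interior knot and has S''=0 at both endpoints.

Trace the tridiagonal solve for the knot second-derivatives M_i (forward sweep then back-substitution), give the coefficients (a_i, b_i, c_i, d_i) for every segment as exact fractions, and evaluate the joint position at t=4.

  seg 0: a=5 b=-489/292 c=0 d=-95/2628
  seg 1: a=-1 b=-387/146 c=-95/292 d=409/584
  seg 2: a=-2 b=325/73 c=283/73 d=-170/73
  seg 3: a=4 b=381/73 c=-227/73 d=227/657
S(4) = -1913/584

Δ: Δ0=-2, Δ1=-1/2, Δ2=6, Δ3=-1
row 1: diag=10, rhs=9; c'=1/5, d'=9/10
row 2: denom=6−2·1/5=28/5; d'=(39−2·9/10)/(28/5)=93/14
row 3: denom=8−1·5/28=219/28; d'=(-42−1·93/14)/(219/28)=-454/73
back: M3=-454/73
back: M2=93/14−5/28·-454/73=566/73
back: M1=9/10−1/5·566/73=-95/146
M: M0=0, M1=-95/146, M2=566/73, M3=-454/73, M4=0
seg 0: a=5, c=M0/2=0, d=(M1−M0)/(6·3)=-95/2628, b=Δ0−h0·(2M0+M1)/6=-489/292
seg 1: a=-1, c=M1/2=-95/292, d=(M2−M1)/(6·2)=409/584, b=Δ1−h1·(2M1+M2)/6=-387/146
seg 2: a=-2, c=M2/2=283/73, d=(M3−M2)/(6·1)=-170/73, b=Δ2−h2·(2M2+M3)/6=325/73
seg 3: a=4, c=M3/2=-227/73, d=(M4−M3)/(6·3)=227/657, b=Δ3−h3·(2M3+M4)/6=381/73
t_q=4 → seg 1, τ=1; S=-1+-387/146·τ+-95/292·τ²+409/584·τ³=-1913/584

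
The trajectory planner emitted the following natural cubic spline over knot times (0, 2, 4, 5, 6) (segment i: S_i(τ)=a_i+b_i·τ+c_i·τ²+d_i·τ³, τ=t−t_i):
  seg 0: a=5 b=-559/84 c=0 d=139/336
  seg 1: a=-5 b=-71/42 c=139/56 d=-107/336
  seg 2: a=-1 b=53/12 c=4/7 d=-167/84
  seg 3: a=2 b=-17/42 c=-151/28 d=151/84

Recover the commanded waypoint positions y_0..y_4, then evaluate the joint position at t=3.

y_0=5 y_1=-5 y_2=-1 y_3=2 y_4=-2
S(3) = -507/112

y_0 = S_0(0) = a_0 = 5
y_1 = S_1(0) = a_1 = -5
y_2 = S_2(0) = a_2 = -1
y_3 = S_3(0) = a_3 = 2
y_4 = S_3(1) = -2
t_q=3 is in segment 1 (τ=1); S_1(τ)=-507/112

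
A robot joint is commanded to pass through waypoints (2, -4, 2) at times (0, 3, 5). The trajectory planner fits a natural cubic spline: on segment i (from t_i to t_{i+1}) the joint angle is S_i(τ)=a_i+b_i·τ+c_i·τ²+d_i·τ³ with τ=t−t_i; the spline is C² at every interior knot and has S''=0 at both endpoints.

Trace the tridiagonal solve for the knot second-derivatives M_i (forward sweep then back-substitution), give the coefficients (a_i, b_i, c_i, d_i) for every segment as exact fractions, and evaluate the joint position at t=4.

Δ: Δ0=-2, Δ1=3
row 1: diag=10, rhs=30; c'=1/5, d'=3
back: M1=3
M: M0=0, M1=3, M2=0
seg 0: a=2, c=M0/2=0, d=(M1−M0)/(6·3)=1/6, b=Δ0−h0·(2M0+M1)/6=-7/2
seg 1: a=-4, c=M1/2=3/2, d=(M2−M1)/(6·2)=-1/4, b=Δ1−h1·(2M1+M2)/6=1
t_q=4 → seg 1, τ=1; S=-4+1·τ+3/2·τ²+-1/4·τ³=-7/4

  seg 0: a=2 b=-7/2 c=0 d=1/6
  seg 1: a=-4 b=1 c=3/2 d=-1/4
S(4) = -7/4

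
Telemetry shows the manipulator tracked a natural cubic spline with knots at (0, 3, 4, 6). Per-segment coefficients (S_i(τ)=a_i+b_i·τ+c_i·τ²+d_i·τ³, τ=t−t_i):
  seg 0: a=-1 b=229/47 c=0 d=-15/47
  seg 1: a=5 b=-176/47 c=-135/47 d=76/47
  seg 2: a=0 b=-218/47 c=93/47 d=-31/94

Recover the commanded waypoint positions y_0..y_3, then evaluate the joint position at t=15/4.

y_0=-1 y_1=5 y_2=0 y_3=-4
S(15/4) = 473/376

y_0 = S_0(0) = a_0 = -1
y_1 = S_1(0) = a_1 = 5
y_2 = S_2(0) = a_2 = 0
y_3 = S_2(2) = -4
t_q=15/4 is in segment 1 (τ=3/4); S_1(τ)=473/376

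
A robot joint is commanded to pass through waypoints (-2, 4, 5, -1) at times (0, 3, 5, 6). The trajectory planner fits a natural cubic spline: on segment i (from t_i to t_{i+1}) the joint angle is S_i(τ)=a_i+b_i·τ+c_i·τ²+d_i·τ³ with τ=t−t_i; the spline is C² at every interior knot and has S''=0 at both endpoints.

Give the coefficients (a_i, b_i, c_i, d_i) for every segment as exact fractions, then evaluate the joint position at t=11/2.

  seg 0: a=-2 b=25/14 c=0 d=1/42
  seg 1: a=4 b=17/7 c=3/14 d=-33/56
  seg 2: a=5 b=-53/14 c=-93/28 d=31/28
S(11/2) = 541/224

Δ: Δ0=2, Δ1=1/2, Δ2=-6
row 1: diag=10, rhs=-9; c'=1/5, d'=-9/10
row 2: denom=6−2·1/5=28/5; d'=(-39−2·-9/10)/(28/5)=-93/14
back: M2=-93/14
back: M1=-9/10−1/5·-93/14=3/7
M: M0=0, M1=3/7, M2=-93/14, M3=0
seg 0: a=-2, c=M0/2=0, d=(M1−M0)/(6·3)=1/42, b=Δ0−h0·(2M0+M1)/6=25/14
seg 1: a=4, c=M1/2=3/14, d=(M2−M1)/(6·2)=-33/56, b=Δ1−h1·(2M1+M2)/6=17/7
seg 2: a=5, c=M2/2=-93/28, d=(M3−M2)/(6·1)=31/28, b=Δ2−h2·(2M2+M3)/6=-53/14
t_q=11/2 → seg 2, τ=1/2; S=5+-53/14·τ+-93/28·τ²+31/28·τ³=541/224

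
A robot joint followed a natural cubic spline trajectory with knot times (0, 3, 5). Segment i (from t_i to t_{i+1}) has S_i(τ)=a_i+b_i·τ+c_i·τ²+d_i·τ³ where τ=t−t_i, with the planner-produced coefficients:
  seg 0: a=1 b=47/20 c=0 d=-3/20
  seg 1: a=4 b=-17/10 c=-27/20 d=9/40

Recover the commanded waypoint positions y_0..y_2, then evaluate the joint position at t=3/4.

y_0 = S_0(0) = a_0 = 1
y_1 = S_1(0) = a_1 = 4
y_2 = S_1(2) = -3
t_q=3/4 is in segment 0 (τ=3/4); S_0(τ)=691/256

y_0=1 y_1=4 y_2=-3
S(3/4) = 691/256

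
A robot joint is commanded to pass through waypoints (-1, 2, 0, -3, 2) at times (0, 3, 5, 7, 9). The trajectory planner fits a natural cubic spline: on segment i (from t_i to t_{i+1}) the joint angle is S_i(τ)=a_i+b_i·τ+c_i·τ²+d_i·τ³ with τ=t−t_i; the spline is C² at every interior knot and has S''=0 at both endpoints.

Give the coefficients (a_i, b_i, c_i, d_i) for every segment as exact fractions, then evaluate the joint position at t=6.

  seg 0: a=-1 b=107/71 c=0 d=-4/71
  seg 1: a=2 b=-1/71 c=-36/71 d=1/142
  seg 2: a=0 b=-139/71 c=-33/71 d=197/568
  seg 3: a=-3 b=49/142 c=459/284 d=-153/568
S(6) = -1179/568

Δ: Δ0=1, Δ1=-1, Δ2=-3/2, Δ3=5/2
row 1: diag=10, rhs=-12; c'=1/5, d'=-6/5
row 2: denom=8−2·1/5=38/5; d'=(-3−2·-6/5)/(38/5)=-3/38
row 3: denom=8−2·5/19=142/19; d'=(24−2·-3/38)/(142/19)=459/142
back: M3=459/142
back: M2=-3/38−5/19·459/142=-66/71
back: M1=-6/5−1/5·-66/71=-72/71
M: M0=0, M1=-72/71, M2=-66/71, M3=459/142, M4=0
seg 0: a=-1, c=M0/2=0, d=(M1−M0)/(6·3)=-4/71, b=Δ0−h0·(2M0+M1)/6=107/71
seg 1: a=2, c=M1/2=-36/71, d=(M2−M1)/(6·2)=1/142, b=Δ1−h1·(2M1+M2)/6=-1/71
seg 2: a=0, c=M2/2=-33/71, d=(M3−M2)/(6·2)=197/568, b=Δ2−h2·(2M2+M3)/6=-139/71
seg 3: a=-3, c=M3/2=459/284, d=(M4−M3)/(6·2)=-153/568, b=Δ3−h3·(2M3+M4)/6=49/142
t_q=6 → seg 2, τ=1; S=0+-139/71·τ+-33/71·τ²+197/568·τ³=-1179/568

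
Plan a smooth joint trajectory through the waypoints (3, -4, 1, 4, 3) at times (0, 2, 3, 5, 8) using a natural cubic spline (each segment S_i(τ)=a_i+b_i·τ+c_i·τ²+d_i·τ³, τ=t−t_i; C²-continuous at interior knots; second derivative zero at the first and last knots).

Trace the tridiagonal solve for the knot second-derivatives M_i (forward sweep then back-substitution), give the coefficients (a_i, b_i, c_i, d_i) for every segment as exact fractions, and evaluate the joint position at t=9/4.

Δ: Δ0=-7/2, Δ1=5, Δ2=3/2, Δ3=-1/3
row 1: diag=6, rhs=51; c'=1/6, d'=17/2
row 2: denom=6−1·1/6=35/6; d'=(-21−1·17/2)/(35/6)=-177/35
row 3: denom=10−2·12/35=326/35; d'=(-11−2·-177/35)/(326/35)=-31/326
back: M3=-31/326
back: M2=-177/35−12/35·-31/326=-819/163
back: M1=17/2−1/6·-819/163=1522/163
M: M0=0, M1=1522/163, M2=-819/163, M3=-31/326, M4=0
seg 0: a=3, c=M0/2=0, d=(M1−M0)/(6·2)=761/978, b=Δ0−h0·(2M0+M1)/6=-6467/978
seg 1: a=-4, c=M1/2=761/163, d=(M2−M1)/(6·1)=-2341/978, b=Δ1−h1·(2M1+M2)/6=2665/978
seg 2: a=1, c=M2/2=-819/326, d=(M3−M2)/(6·2)=1607/3912, b=Δ2−h2·(2M2+M3)/6=2387/489
seg 3: a=4, c=M3/2=-31/652, d=(M4−M3)/(6·3)=31/5868, b=Δ3−h3·(2M3+M4)/6=-233/978
t_q=9/4 → seg 1, τ=1/4; S=-4+2665/978·τ+761/163·τ²+-2341/978·τ³=-63935/20864

  seg 0: a=3 b=-6467/978 c=0 d=761/978
  seg 1: a=-4 b=2665/978 c=761/163 d=-2341/978
  seg 2: a=1 b=2387/489 c=-819/326 d=1607/3912
  seg 3: a=4 b=-233/978 c=-31/652 d=31/5868
S(9/4) = -63935/20864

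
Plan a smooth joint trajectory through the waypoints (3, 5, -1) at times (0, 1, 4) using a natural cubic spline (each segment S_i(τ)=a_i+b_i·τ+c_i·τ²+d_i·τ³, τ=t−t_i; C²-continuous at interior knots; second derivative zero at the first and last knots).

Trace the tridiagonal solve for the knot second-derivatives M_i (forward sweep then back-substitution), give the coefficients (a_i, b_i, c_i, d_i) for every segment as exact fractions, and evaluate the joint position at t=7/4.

  seg 0: a=3 b=5/2 c=0 d=-1/2
  seg 1: a=5 b=1 c=-3/2 d=1/6
S(7/4) = 637/128

Δ: Δ0=2, Δ1=-2
row 1: diag=8, rhs=-24; c'=3/8, d'=-3
back: M1=-3
M: M0=0, M1=-3, M2=0
seg 0: a=3, c=M0/2=0, d=(M1−M0)/(6·1)=-1/2, b=Δ0−h0·(2M0+M1)/6=5/2
seg 1: a=5, c=M1/2=-3/2, d=(M2−M1)/(6·3)=1/6, b=Δ1−h1·(2M1+M2)/6=1
t_q=7/4 → seg 1, τ=3/4; S=5+1·τ+-3/2·τ²+1/6·τ³=637/128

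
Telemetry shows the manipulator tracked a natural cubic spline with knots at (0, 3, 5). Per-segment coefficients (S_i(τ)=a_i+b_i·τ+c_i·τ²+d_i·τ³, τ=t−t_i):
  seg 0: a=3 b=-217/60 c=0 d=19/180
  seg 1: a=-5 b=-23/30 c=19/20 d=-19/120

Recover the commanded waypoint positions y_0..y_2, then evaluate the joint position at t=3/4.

y_0=3 y_1=-5 y_2=-4
S(3/4) = 85/256

y_0 = S_0(0) = a_0 = 3
y_1 = S_1(0) = a_1 = -5
y_2 = S_1(2) = -4
t_q=3/4 is in segment 0 (τ=3/4); S_0(τ)=85/256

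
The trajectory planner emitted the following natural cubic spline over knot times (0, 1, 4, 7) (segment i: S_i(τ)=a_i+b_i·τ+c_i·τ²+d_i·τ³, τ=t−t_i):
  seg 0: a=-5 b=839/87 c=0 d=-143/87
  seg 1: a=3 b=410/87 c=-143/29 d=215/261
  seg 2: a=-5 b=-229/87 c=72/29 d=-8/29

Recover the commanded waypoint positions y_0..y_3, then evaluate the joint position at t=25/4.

y_0=-5 y_1=3 y_2=-5 y_3=2
S(25/4) = -347/232

y_0 = S_0(0) = a_0 = -5
y_1 = S_1(0) = a_1 = 3
y_2 = S_2(0) = a_2 = -5
y_3 = S_2(3) = 2
t_q=25/4 is in segment 2 (τ=9/4); S_2(τ)=-347/232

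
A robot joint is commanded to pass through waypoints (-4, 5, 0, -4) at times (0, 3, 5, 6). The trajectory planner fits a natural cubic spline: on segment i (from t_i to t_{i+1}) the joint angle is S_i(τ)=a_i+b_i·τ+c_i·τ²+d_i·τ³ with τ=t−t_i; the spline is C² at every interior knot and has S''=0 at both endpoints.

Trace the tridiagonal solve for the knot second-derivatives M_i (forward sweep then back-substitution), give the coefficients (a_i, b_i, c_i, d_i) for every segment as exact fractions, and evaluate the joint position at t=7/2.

Δ: Δ0=3, Δ1=-5/2, Δ2=-4
row 1: diag=10, rhs=-33; c'=1/5, d'=-33/10
row 2: denom=6−2·1/5=28/5; d'=(-9−2·-33/10)/(28/5)=-3/7
back: M2=-3/7
back: M1=-33/10−1/5·-3/7=-45/14
M: M0=0, M1=-45/14, M2=-3/7, M3=0
seg 0: a=-4, c=M0/2=0, d=(M1−M0)/(6·3)=-5/28, b=Δ0−h0·(2M0+M1)/6=129/28
seg 1: a=5, c=M1/2=-45/28, d=(M2−M1)/(6·2)=13/56, b=Δ1−h1·(2M1+M2)/6=-3/14
seg 2: a=0, c=M2/2=-3/14, d=(M3−M2)/(6·1)=1/14, b=Δ2−h2·(2M2+M3)/6=-27/7
t_q=7/2 → seg 1, τ=1/2; S=5+-3/14·τ+-45/28·τ²+13/56·τ³=2025/448

  seg 0: a=-4 b=129/28 c=0 d=-5/28
  seg 1: a=5 b=-3/14 c=-45/28 d=13/56
  seg 2: a=0 b=-27/7 c=-3/14 d=1/14
S(7/2) = 2025/448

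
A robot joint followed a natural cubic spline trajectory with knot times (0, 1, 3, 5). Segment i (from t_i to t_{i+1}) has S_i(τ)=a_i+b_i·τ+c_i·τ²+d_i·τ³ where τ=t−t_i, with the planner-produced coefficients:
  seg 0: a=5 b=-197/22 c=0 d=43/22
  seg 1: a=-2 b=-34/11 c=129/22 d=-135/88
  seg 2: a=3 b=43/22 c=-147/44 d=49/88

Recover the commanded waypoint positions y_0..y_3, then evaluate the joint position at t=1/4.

y_0 = S_0(0) = a_0 = 5
y_1 = S_1(0) = a_1 = -2
y_2 = S_2(0) = a_2 = 3
y_3 = S_2(2) = -2
t_q=1/4 is in segment 0 (τ=1/4); S_0(τ)=3931/1408

y_0=5 y_1=-2 y_2=3 y_3=-2
S(1/4) = 3931/1408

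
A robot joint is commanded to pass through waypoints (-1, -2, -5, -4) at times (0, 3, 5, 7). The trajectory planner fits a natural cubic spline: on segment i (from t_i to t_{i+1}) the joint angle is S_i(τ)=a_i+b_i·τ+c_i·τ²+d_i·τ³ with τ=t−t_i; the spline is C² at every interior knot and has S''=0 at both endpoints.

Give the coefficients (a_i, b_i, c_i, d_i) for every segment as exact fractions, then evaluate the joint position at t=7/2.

  seg 0: a=-1 b=11/57 c=0 d=-10/171
  seg 1: a=-2 b=-79/57 c=-10/19 d=107/456
  seg 2: a=-5 b=-77/114 c=67/76 d=-67/456
S(7/2) = -3399/1216

Δ: Δ0=-1/3, Δ1=-3/2, Δ2=1/2
row 1: diag=10, rhs=-7; c'=1/5, d'=-7/10
row 2: denom=8−2·1/5=38/5; d'=(12−2·-7/10)/(38/5)=67/38
back: M2=67/38
back: M1=-7/10−1/5·67/38=-20/19
M: M0=0, M1=-20/19, M2=67/38, M3=0
seg 0: a=-1, c=M0/2=0, d=(M1−M0)/(6·3)=-10/171, b=Δ0−h0·(2M0+M1)/6=11/57
seg 1: a=-2, c=M1/2=-10/19, d=(M2−M1)/(6·2)=107/456, b=Δ1−h1·(2M1+M2)/6=-79/57
seg 2: a=-5, c=M2/2=67/76, d=(M3−M2)/(6·2)=-67/456, b=Δ2−h2·(2M2+M3)/6=-77/114
t_q=7/2 → seg 1, τ=1/2; S=-2+-79/57·τ+-10/19·τ²+107/456·τ³=-3399/1216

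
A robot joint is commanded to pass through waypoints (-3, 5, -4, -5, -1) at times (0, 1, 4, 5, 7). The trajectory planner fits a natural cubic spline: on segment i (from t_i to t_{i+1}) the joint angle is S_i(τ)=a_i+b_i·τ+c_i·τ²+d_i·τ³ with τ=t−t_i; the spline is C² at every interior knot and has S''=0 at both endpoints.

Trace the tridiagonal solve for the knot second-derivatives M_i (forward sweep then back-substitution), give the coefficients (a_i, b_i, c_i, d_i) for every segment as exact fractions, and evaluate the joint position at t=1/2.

  seg 0: a=-3 b=1560/161 c=0 d=-272/161
  seg 1: a=5 b=744/161 c=-816/161 d=407/483
  seg 2: a=-4 b=-489/161 c=405/161 d=-11/23
  seg 3: a=-5 b=90/161 c=174/161 d=-29/161
S(1/2) = 263/161

Δ: Δ0=8, Δ1=-3, Δ2=-1, Δ3=2
row 1: diag=8, rhs=-66; c'=3/8, d'=-33/4
row 2: denom=8−3·3/8=55/8; d'=(12−3·-33/4)/(55/8)=294/55
row 3: denom=6−1·8/55=322/55; d'=(18−1·294/55)/(322/55)=348/161
back: M3=348/161
back: M2=294/55−8/55·348/161=810/161
back: M1=-33/4−3/8·810/161=-1632/161
M: M0=0, M1=-1632/161, M2=810/161, M3=348/161, M4=0
seg 0: a=-3, c=M0/2=0, d=(M1−M0)/(6·1)=-272/161, b=Δ0−h0·(2M0+M1)/6=1560/161
seg 1: a=5, c=M1/2=-816/161, d=(M2−M1)/(6·3)=407/483, b=Δ1−h1·(2M1+M2)/6=744/161
seg 2: a=-4, c=M2/2=405/161, d=(M3−M2)/(6·1)=-11/23, b=Δ2−h2·(2M2+M3)/6=-489/161
seg 3: a=-5, c=M3/2=174/161, d=(M4−M3)/(6·2)=-29/161, b=Δ3−h3·(2M3+M4)/6=90/161
t_q=1/2 → seg 0, τ=1/2; S=-3+1560/161·τ+0·τ²+-272/161·τ³=263/161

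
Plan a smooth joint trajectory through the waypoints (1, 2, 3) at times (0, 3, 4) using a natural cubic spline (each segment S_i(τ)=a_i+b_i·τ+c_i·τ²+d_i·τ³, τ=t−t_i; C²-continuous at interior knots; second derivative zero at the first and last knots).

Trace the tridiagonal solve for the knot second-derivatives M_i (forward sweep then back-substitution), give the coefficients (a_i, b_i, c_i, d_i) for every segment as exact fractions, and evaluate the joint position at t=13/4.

Δ: Δ0=1/3, Δ1=1
row 1: diag=8, rhs=4; c'=1/8, d'=1/2
back: M1=1/2
M: M0=0, M1=1/2, M2=0
seg 0: a=1, c=M0/2=0, d=(M1−M0)/(6·3)=1/36, b=Δ0−h0·(2M0+M1)/6=1/12
seg 1: a=2, c=M1/2=1/4, d=(M2−M1)/(6·1)=-1/12, b=Δ1−h1·(2M1+M2)/6=5/6
t_q=13/4 → seg 1, τ=1/4; S=2+5/6·τ+1/4·τ²+-1/12·τ³=569/256

  seg 0: a=1 b=1/12 c=0 d=1/36
  seg 1: a=2 b=5/6 c=1/4 d=-1/12
S(13/4) = 569/256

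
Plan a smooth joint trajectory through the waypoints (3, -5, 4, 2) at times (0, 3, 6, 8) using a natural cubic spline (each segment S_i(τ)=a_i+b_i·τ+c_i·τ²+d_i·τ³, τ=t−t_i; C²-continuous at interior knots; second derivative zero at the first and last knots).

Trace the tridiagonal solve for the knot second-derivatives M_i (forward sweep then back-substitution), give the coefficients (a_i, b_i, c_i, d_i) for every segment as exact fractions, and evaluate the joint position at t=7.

  seg 0: a=3 b=-502/111 c=0 d=206/999
  seg 1: a=-5 b=116/111 c=206/111 d=-401/999
  seg 2: a=4 b=149/111 c=-65/37 d=65/222
S(7) = 287/74

Δ: Δ0=-8/3, Δ1=3, Δ2=-1
row 1: diag=12, rhs=34; c'=1/4, d'=17/6
row 2: denom=10−3·1/4=37/4; d'=(-24−3·17/6)/(37/4)=-130/37
back: M2=-130/37
back: M1=17/6−1/4·-130/37=412/111
M: M0=0, M1=412/111, M2=-130/37, M3=0
seg 0: a=3, c=M0/2=0, d=(M1−M0)/(6·3)=206/999, b=Δ0−h0·(2M0+M1)/6=-502/111
seg 1: a=-5, c=M1/2=206/111, d=(M2−M1)/(6·3)=-401/999, b=Δ1−h1·(2M1+M2)/6=116/111
seg 2: a=4, c=M2/2=-65/37, d=(M3−M2)/(6·2)=65/222, b=Δ2−h2·(2M2+M3)/6=149/111
t_q=7 → seg 2, τ=1; S=4+149/111·τ+-65/37·τ²+65/222·τ³=287/74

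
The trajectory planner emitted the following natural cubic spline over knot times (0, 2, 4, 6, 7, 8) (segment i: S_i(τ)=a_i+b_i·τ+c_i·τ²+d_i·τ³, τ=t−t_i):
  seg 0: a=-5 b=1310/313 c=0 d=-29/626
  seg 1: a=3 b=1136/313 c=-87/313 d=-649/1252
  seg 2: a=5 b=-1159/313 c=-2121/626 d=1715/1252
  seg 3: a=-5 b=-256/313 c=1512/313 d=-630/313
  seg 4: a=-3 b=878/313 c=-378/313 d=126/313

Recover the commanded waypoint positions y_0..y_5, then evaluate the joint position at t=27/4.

y_0=-5 y_1=3 y_2=5 y_3=-5 y_4=-3 y_5=-1
S(27/4) = -37513/10016

y_0 = S_0(0) = a_0 = -5
y_1 = S_1(0) = a_1 = 3
y_2 = S_2(0) = a_2 = 5
y_3 = S_3(0) = a_3 = -5
y_4 = S_4(0) = a_4 = -3
y_5 = S_4(1) = -1
t_q=27/4 is in segment 3 (τ=3/4); S_3(τ)=-37513/10016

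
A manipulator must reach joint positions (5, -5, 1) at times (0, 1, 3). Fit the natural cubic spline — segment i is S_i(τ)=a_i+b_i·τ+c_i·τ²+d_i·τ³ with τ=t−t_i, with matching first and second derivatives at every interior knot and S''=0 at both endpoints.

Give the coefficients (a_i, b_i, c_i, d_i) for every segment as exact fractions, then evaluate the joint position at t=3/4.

Δ: Δ0=-10, Δ1=3
row 1: diag=6, rhs=78; c'=1/3, d'=13
back: M1=13
M: M0=0, M1=13, M2=0
seg 0: a=5, c=M0/2=0, d=(M1−M0)/(6·1)=13/6, b=Δ0−h0·(2M0+M1)/6=-73/6
seg 1: a=-5, c=M1/2=13/2, d=(M2−M1)/(6·2)=-13/12, b=Δ1−h1·(2M1+M2)/6=-17/3
t_q=3/4 → seg 0, τ=3/4; S=5+-73/6·τ+0·τ²+13/6·τ³=-411/128

  seg 0: a=5 b=-73/6 c=0 d=13/6
  seg 1: a=-5 b=-17/3 c=13/2 d=-13/12
S(3/4) = -411/128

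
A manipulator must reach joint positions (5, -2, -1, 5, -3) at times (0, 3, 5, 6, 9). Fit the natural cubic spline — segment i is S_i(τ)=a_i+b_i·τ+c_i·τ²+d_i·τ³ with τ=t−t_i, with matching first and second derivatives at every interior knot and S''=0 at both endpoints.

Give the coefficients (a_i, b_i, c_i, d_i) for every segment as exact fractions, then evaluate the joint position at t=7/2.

  seg 0: a=5 b=-737/292 c=0 d=167/7884
  seg 1: a=-2 b=-285/146 c=167/876 d=907/1752
  seg 2: a=-1 b=1100/219 c=722/219 d=-508/219
  seg 3: a=5 b=340/73 c=-802/219 d=802/1971
S(7/2) = -13379/4672

Δ: Δ0=-7/3, Δ1=1/2, Δ2=6, Δ3=-8/3
row 1: diag=10, rhs=17; c'=1/5, d'=17/10
row 2: denom=6−2·1/5=28/5; d'=(33−2·17/10)/(28/5)=37/7
row 3: denom=8−1·5/28=219/28; d'=(-52−1·37/7)/(219/28)=-1604/219
back: M3=-1604/219
back: M2=37/7−5/28·-1604/219=1444/219
back: M1=17/10−1/5·1444/219=167/438
M: M0=0, M1=167/438, M2=1444/219, M3=-1604/219, M4=0
seg 0: a=5, c=M0/2=0, d=(M1−M0)/(6·3)=167/7884, b=Δ0−h0·(2M0+M1)/6=-737/292
seg 1: a=-2, c=M1/2=167/876, d=(M2−M1)/(6·2)=907/1752, b=Δ1−h1·(2M1+M2)/6=-285/146
seg 2: a=-1, c=M2/2=722/219, d=(M3−M2)/(6·1)=-508/219, b=Δ2−h2·(2M2+M3)/6=1100/219
seg 3: a=5, c=M3/2=-802/219, d=(M4−M3)/(6·3)=802/1971, b=Δ3−h3·(2M3+M4)/6=340/73
t_q=7/2 → seg 1, τ=1/2; S=-2+-285/146·τ+167/876·τ²+907/1752·τ³=-13379/4672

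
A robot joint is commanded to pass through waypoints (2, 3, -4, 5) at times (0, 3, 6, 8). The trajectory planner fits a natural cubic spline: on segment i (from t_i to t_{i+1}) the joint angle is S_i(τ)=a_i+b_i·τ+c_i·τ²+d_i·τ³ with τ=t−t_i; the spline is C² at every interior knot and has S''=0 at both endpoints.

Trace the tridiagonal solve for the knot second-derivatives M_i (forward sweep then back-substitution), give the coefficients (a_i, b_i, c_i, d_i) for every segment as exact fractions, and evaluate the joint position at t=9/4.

  seg 0: a=2 b=119/74 c=0 d=-283/1998
  seg 1: a=3 b=-82/37 c=-283/222 d=823/1998
  seg 2: a=-4 b=93/74 c=90/37 d=-15/37
S(9/4) = 18967/4736

Δ: Δ0=1/3, Δ1=-7/3, Δ2=9/2
row 1: diag=12, rhs=-16; c'=1/4, d'=-4/3
row 2: denom=10−3·1/4=37/4; d'=(41−3·-4/3)/(37/4)=180/37
back: M2=180/37
back: M1=-4/3−1/4·180/37=-283/111
M: M0=0, M1=-283/111, M2=180/37, M3=0
seg 0: a=2, c=M0/2=0, d=(M1−M0)/(6·3)=-283/1998, b=Δ0−h0·(2M0+M1)/6=119/74
seg 1: a=3, c=M1/2=-283/222, d=(M2−M1)/(6·3)=823/1998, b=Δ1−h1·(2M1+M2)/6=-82/37
seg 2: a=-4, c=M2/2=90/37, d=(M3−M2)/(6·2)=-15/37, b=Δ2−h2·(2M2+M3)/6=93/74
t_q=9/4 → seg 0, τ=9/4; S=2+119/74·τ+0·τ²+-283/1998·τ³=18967/4736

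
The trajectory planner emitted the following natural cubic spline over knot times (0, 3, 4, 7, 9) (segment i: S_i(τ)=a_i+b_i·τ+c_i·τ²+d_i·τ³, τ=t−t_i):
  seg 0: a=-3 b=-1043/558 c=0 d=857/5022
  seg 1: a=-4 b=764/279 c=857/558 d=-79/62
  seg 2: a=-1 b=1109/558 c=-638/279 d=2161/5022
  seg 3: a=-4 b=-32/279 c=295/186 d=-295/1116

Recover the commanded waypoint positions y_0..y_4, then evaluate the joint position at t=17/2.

y_0 = S_0(0) = a_0 = -3
y_1 = S_1(0) = a_1 = -4
y_2 = S_2(0) = a_2 = -1
y_3 = S_3(0) = a_3 = -4
y_4 = S_3(2) = 0
t_q=17/2 is in segment 3 (τ=3/2); S_3(τ)=-4451/2976

y_0=-3 y_1=-4 y_2=-1 y_3=-4 y_4=0
S(17/2) = -4451/2976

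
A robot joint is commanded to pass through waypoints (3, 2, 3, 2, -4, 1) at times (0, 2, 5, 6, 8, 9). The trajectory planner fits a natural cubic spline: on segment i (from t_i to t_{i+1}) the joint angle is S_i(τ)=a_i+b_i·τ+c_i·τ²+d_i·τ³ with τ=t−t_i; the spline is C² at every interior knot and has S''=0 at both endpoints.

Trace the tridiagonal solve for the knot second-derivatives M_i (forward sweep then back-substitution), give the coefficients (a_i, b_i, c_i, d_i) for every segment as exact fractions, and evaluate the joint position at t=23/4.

  seg 0: a=3 b=-1208/1659 c=0 d=757/13272
  seg 1: a=2 b=-145/3318 c=757/2212 d=-479/6636
  seg 2: a=3 b=403/6636 c=-170/553 d=-4999/6636
  seg 3: a=2 b=-9337/3318 c=-5679/2212 d=4105/3318
  seg 4: a=-4 b=5849/3318 c=10741/2212 d=-10741/6636
S(23/4) = 361681/141568

Δ: Δ0=-1/2, Δ1=1/3, Δ2=-1, Δ3=-3, Δ4=5
row 1: diag=10, rhs=5; c'=3/10, d'=1/2
row 2: denom=8−3·3/10=71/10; d'=(-8−3·1/2)/(71/10)=-95/71
row 3: denom=6−1·10/71=416/71; d'=(-12−1·-95/71)/(416/71)=-757/416
row 4: denom=6−2·71/208=553/104; d'=(48−2·-757/416)/(553/104)=10741/1106
back: M4=10741/1106
back: M3=-757/416−71/208·10741/1106=-5679/1106
back: M2=-95/71−10/71·-5679/1106=-340/553
back: M1=1/2−3/10·-340/553=757/1106
M: M0=0, M1=757/1106, M2=-340/553, M3=-5679/1106, M4=10741/1106, M5=0
seg 0: a=3, c=M0/2=0, d=(M1−M0)/(6·2)=757/13272, b=Δ0−h0·(2M0+M1)/6=-1208/1659
seg 1: a=2, c=M1/2=757/2212, d=(M2−M1)/(6·3)=-479/6636, b=Δ1−h1·(2M1+M2)/6=-145/3318
seg 2: a=3, c=M2/2=-170/553, d=(M3−M2)/(6·1)=-4999/6636, b=Δ2−h2·(2M2+M3)/6=403/6636
seg 3: a=2, c=M3/2=-5679/2212, d=(M4−M3)/(6·2)=4105/3318, b=Δ3−h3·(2M3+M4)/6=-9337/3318
seg 4: a=-4, c=M4/2=10741/2212, d=(M5−M4)/(6·1)=-10741/6636, b=Δ4−h4·(2M4+M5)/6=5849/3318
t_q=23/4 → seg 2, τ=3/4; S=3+403/6636·τ+-170/553·τ²+-4999/6636·τ³=361681/141568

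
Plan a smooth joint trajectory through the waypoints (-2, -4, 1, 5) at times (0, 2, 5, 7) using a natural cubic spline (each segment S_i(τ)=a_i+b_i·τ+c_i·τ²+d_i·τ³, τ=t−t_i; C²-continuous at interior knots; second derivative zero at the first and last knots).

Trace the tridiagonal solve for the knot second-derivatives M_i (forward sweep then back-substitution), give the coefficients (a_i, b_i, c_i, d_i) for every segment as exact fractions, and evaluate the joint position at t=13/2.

  seg 0: a=-2 b=-61/39 c=0 d=11/78
  seg 1: a=-4 b=5/39 c=11/13 d=-1/9
  seg 2: a=1 b=86/39 c=-2/13 d=1/39
S(13/2) = 421/104

Δ: Δ0=-1, Δ1=5/3, Δ2=2
row 1: diag=10, rhs=16; c'=3/10, d'=8/5
row 2: denom=10−3·3/10=91/10; d'=(2−3·8/5)/(91/10)=-4/13
back: M2=-4/13
back: M1=8/5−3/10·-4/13=22/13
M: M0=0, M1=22/13, M2=-4/13, M3=0
seg 0: a=-2, c=M0/2=0, d=(M1−M0)/(6·2)=11/78, b=Δ0−h0·(2M0+M1)/6=-61/39
seg 1: a=-4, c=M1/2=11/13, d=(M2−M1)/(6·3)=-1/9, b=Δ1−h1·(2M1+M2)/6=5/39
seg 2: a=1, c=M2/2=-2/13, d=(M3−M2)/(6·2)=1/39, b=Δ2−h2·(2M2+M3)/6=86/39
t_q=13/2 → seg 2, τ=3/2; S=1+86/39·τ+-2/13·τ²+1/39·τ³=421/104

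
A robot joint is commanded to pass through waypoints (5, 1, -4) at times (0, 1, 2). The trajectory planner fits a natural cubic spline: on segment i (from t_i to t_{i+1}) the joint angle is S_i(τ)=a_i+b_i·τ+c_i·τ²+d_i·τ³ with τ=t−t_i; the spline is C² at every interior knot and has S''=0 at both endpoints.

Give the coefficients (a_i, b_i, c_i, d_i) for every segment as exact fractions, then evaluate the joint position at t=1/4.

  seg 0: a=5 b=-15/4 c=0 d=-1/4
  seg 1: a=1 b=-9/2 c=-3/4 d=1/4
S(1/4) = 1039/256

Δ: Δ0=-4, Δ1=-5
row 1: diag=4, rhs=-6; c'=1/4, d'=-3/2
back: M1=-3/2
M: M0=0, M1=-3/2, M2=0
seg 0: a=5, c=M0/2=0, d=(M1−M0)/(6·1)=-1/4, b=Δ0−h0·(2M0+M1)/6=-15/4
seg 1: a=1, c=M1/2=-3/4, d=(M2−M1)/(6·1)=1/4, b=Δ1−h1·(2M1+M2)/6=-9/2
t_q=1/4 → seg 0, τ=1/4; S=5+-15/4·τ+0·τ²+-1/4·τ³=1039/256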